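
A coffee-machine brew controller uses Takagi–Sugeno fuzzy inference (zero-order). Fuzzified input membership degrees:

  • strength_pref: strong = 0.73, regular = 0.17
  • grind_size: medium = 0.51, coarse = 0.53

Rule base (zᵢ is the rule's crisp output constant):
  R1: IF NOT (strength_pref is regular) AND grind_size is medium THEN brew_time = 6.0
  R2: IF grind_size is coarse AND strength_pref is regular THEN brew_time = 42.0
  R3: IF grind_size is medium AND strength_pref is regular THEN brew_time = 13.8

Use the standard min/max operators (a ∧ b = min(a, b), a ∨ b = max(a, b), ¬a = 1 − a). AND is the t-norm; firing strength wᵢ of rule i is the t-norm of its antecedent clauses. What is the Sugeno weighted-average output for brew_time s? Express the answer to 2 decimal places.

14.76

R1 (z=6.0): ¬regular=1−0.17=0.83, medium=0.51; AND[min(a, b)] → w = 0.51
R2 (z=42.0): coarse=0.53, regular=0.17; AND[min(a, b)] → w = 0.17
R3 (z=13.8): medium=0.51, regular=0.17; AND[min(a, b)] → w = 0.17
Weighted average = (0.51·6.0 + 0.17·42.0 + 0.17·13.8) / (0.51 + 0.17 + 0.17)
  = 12.5460 / 0.8500 = 14.76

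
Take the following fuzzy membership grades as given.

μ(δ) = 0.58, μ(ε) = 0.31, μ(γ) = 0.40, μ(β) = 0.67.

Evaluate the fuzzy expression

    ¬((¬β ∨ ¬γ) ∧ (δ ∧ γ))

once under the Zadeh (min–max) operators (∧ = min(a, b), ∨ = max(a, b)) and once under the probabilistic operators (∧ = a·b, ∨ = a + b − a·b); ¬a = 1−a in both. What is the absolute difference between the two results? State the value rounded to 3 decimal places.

Under Zadeh (min–max):
  ¬β = 1 − 0.67 = 0.33
  ¬γ = 1 − 0.40 = 0.60
  ¬β ∨ ¬γ = max(a, b) on (0.33, 0.60) = 0.60
  δ ∧ γ = min(a, b) on (0.58, 0.40) = 0.40
  (¬β ∨ ¬γ) ∧ (δ ∧ γ) = min(a, b) on (0.60, 0.40) = 0.40
  ¬((¬β ∨ ¬γ) ∧ (δ ∧ γ)) = 1 − 0.40 = 0.60
  → value = 0.6000
Under probabilistic:
  ¬β = 1 − 0.6700 = 0.3300
  ¬γ = 1 − 0.4000 = 0.6000
  ¬β ∨ ¬γ = a + b − a·b on (0.3300, 0.6000) = 0.7320
  δ ∧ γ = a·b on (0.5800, 0.4000) = 0.2320
  (¬β ∨ ¬γ) ∧ (δ ∧ γ) = a·b on (0.7320, 0.2320) = 0.1698
  ¬((¬β ∨ ¬γ) ∧ (δ ∧ γ)) = 1 − 0.1698 = 0.8302
  → value = 0.8302
|0.6000 − 0.8302| = 0.230

0.230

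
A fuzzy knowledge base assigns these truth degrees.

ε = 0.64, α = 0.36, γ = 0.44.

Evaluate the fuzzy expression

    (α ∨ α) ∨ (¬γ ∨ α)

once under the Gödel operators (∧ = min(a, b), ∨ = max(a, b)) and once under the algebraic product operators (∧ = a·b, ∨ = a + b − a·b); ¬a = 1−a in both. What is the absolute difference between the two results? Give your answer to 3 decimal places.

Under Gödel:
  α ∨ α = max(a, b) on (0.36, 0.36) = 0.36
  ¬γ = 1 − 0.44 = 0.56
  ¬γ ∨ α = max(a, b) on (0.56, 0.36) = 0.56
  (α ∨ α) ∨ (¬γ ∨ α) = max(a, b) on (0.36, 0.56) = 0.56
  → value = 0.5600
Under algebraic product:
  α ∨ α = a + b − a·b on (0.3600, 0.3600) = 0.5904
  ¬γ = 1 − 0.4400 = 0.5600
  ¬γ ∨ α = a + b − a·b on (0.5600, 0.3600) = 0.7184
  (α ∨ α) ∨ (¬γ ∨ α) = a + b − a·b on (0.5904, 0.7184) = 0.8847
  → value = 0.8847
|0.5600 − 0.8847| = 0.325

0.325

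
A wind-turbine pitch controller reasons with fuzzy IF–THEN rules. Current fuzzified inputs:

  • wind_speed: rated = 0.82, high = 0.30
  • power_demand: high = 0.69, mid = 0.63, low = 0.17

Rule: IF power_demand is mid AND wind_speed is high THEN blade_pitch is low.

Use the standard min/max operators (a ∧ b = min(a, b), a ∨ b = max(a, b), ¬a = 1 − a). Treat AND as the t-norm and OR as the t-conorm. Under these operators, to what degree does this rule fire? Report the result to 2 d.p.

firing strength: mid=0.63, high=0.30; AND[min(a, b)] → w = 0.30

0.30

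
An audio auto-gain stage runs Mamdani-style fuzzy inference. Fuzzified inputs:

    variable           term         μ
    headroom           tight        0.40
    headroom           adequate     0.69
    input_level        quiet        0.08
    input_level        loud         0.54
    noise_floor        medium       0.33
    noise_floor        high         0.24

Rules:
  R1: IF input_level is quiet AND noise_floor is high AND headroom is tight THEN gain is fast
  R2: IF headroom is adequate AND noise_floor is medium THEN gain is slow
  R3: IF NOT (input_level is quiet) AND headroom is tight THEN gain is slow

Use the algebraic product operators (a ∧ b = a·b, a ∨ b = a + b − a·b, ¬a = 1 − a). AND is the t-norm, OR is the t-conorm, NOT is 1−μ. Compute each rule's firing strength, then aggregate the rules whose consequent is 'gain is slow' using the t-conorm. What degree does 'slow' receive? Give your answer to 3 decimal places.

0.512

R1: quiet=0.08, high=0.24, tight=0.40; AND[a·b] → w = 0.0077
R2: adequate=0.69, medium=0.33; AND[a·b] → w = 0.2277
R3: ¬quiet=1−0.08=0.92, tight=0.40; AND[a·b] → w = 0.3680
Rules with consequent 'slow': {R2, R3} → strengths 0.2277, 0.3680
Aggregate via t-conorm [a + b − a·b]: 0.5119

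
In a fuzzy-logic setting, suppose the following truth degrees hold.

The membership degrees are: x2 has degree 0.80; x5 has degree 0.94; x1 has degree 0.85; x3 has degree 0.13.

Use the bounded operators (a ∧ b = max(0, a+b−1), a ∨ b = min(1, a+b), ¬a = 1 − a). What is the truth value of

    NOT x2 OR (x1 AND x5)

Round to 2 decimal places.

0.99

NOT x2 = 1 − 0.80 = 0.20
x1 AND x5 = max(0, a+b−1) on (0.85, 0.94) = 0.79
NOT x2 OR (x1 AND x5) = min(1, a+b) on (0.20, 0.79) = 0.99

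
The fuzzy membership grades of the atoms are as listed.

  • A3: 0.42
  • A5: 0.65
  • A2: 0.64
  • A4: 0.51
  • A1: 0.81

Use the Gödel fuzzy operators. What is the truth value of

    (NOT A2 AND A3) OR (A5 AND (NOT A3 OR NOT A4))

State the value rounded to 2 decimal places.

NOT A2 = 1 − 0.64 = 0.36
NOT A2 AND A3 = min(a, b) on (0.36, 0.42) = 0.36
NOT A3 = 1 − 0.42 = 0.58
NOT A4 = 1 − 0.51 = 0.49
NOT A3 OR NOT A4 = max(a, b) on (0.58, 0.49) = 0.58
A5 AND (NOT A3 OR NOT A4) = min(a, b) on (0.65, 0.58) = 0.58
(NOT A2 AND A3) OR (A5 AND (NOT A3 OR NOT A4)) = max(a, b) on (0.36, 0.58) = 0.58

0.58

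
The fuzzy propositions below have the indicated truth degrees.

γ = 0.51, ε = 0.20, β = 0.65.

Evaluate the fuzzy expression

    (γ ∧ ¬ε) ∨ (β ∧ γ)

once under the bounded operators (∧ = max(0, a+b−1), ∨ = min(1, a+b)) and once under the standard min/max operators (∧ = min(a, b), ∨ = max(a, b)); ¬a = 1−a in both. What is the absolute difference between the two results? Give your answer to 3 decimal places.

0.040

Under bounded:
  ¬ε = 1 − 0.20 = 0.80
  γ ∧ ¬ε = max(0, a+b−1) on (0.51, 0.80) = 0.31
  β ∧ γ = max(0, a+b−1) on (0.65, 0.51) = 0.16
  (γ ∧ ¬ε) ∨ (β ∧ γ) = min(1, a+b) on (0.31, 0.16) = 0.47
  → value = 0.4700
Under standard min/max:
  ¬ε = 1 − 0.20 = 0.80
  γ ∧ ¬ε = min(a, b) on (0.51, 0.80) = 0.51
  β ∧ γ = min(a, b) on (0.65, 0.51) = 0.51
  (γ ∧ ¬ε) ∨ (β ∧ γ) = max(a, b) on (0.51, 0.51) = 0.51
  → value = 0.5100
|0.4700 − 0.5100| = 0.040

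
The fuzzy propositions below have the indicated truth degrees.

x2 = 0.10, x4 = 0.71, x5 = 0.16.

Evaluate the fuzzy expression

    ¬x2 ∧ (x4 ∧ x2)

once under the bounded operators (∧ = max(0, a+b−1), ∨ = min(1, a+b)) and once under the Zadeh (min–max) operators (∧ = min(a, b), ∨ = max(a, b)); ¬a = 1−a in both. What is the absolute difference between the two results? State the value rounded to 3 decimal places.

0.100

Under bounded:
  ¬x2 = 1 − 0.10 = 0.90
  x4 ∧ x2 = max(0, a+b−1) on (0.71, 0.10) = 0.00
  ¬x2 ∧ (x4 ∧ x2) = max(0, a+b−1) on (0.90, 0.00) = 0.00
  → value = 0.0000
Under Zadeh (min–max):
  ¬x2 = 1 − 0.10 = 0.90
  x4 ∧ x2 = min(a, b) on (0.71, 0.10) = 0.10
  ¬x2 ∧ (x4 ∧ x2) = min(a, b) on (0.90, 0.10) = 0.10
  → value = 0.1000
|0.0000 − 0.1000| = 0.100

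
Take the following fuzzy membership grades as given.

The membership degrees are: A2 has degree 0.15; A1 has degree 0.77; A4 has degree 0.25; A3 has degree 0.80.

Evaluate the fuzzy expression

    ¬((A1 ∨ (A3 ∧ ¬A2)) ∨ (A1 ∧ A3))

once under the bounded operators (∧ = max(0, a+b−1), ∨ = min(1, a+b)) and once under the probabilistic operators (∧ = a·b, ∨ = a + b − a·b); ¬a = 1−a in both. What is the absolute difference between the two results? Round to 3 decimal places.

Under bounded:
  ¬A2 = 1 − 0.15 = 0.85
  A3 ∧ ¬A2 = max(0, a+b−1) on (0.80, 0.85) = 0.65
  A1 ∨ (A3 ∧ ¬A2) = min(1, a+b) on (0.77, 0.65) = 1.00
  A1 ∧ A3 = max(0, a+b−1) on (0.77, 0.80) = 0.57
  (A1 ∨ (A3 ∧ ¬A2)) ∨ (A1 ∧ A3) = min(1, a+b) on (1.00, 0.57) = 1.00
  ¬((A1 ∨ (A3 ∧ ¬A2)) ∨ (A1 ∧ A3)) = 1 − 1.00 = 0.00
  → value = 0.0000
Under probabilistic:
  ¬A2 = 1 − 0.1500 = 0.8500
  A3 ∧ ¬A2 = a·b on (0.8000, 0.8500) = 0.6800
  A1 ∨ (A3 ∧ ¬A2) = a + b − a·b on (0.7700, 0.6800) = 0.9264
  A1 ∧ A3 = a·b on (0.7700, 0.8000) = 0.6160
  (A1 ∨ (A3 ∧ ¬A2)) ∨ (A1 ∧ A3) = a + b − a·b on (0.9264, 0.6160) = 0.9717
  ¬((A1 ∨ (A3 ∧ ¬A2)) ∨ (A1 ∧ A3)) = 1 − 0.9717 = 0.0283
  → value = 0.0283
|0.0000 − 0.0283| = 0.028

0.028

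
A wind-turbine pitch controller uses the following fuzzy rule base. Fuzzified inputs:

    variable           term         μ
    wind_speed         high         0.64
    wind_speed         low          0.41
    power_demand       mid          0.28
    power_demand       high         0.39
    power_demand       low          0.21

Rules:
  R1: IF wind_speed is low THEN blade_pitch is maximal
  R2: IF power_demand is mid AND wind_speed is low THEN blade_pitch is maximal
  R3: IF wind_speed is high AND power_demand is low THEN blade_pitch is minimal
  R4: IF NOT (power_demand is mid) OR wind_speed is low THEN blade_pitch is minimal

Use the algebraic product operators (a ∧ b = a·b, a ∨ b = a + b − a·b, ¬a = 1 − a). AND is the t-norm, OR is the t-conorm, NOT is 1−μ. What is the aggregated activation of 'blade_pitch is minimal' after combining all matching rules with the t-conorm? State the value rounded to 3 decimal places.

0.857

R1: low=0.41 → w = 0.4100
R2: mid=0.28, low=0.41; AND[a·b] → w = 0.1148
R3: high=0.64, low=0.21; AND[a·b] → w = 0.1344
R4: ¬mid=1−0.28=0.72, low=0.41; OR[a + b − a·b] → w = 0.8348
Rules with consequent 'minimal': {R3, R4} → strengths 0.1344, 0.8348
Aggregate via t-conorm [a + b − a·b]: 0.8570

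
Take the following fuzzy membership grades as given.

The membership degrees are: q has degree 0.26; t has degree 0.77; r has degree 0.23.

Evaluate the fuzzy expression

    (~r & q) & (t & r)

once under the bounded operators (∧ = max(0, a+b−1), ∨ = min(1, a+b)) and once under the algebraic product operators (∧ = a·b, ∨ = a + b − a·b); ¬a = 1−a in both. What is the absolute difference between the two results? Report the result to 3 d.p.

Under bounded:
  ~r = 1 − 0.23 = 0.77
  ~r & q = max(0, a+b−1) on (0.77, 0.26) = 0.03
  t & r = max(0, a+b−1) on (0.77, 0.23) = 0.00
  (~r & q) & (t & r) = max(0, a+b−1) on (0.03, 0.00) = 0.00
  → value = 0.0000
Under algebraic product:
  ~r = 1 − 0.2300 = 0.7700
  ~r & q = a·b on (0.7700, 0.2600) = 0.2002
  t & r = a·b on (0.7700, 0.2300) = 0.1771
  (~r & q) & (t & r) = a·b on (0.2002, 0.1771) = 0.0355
  → value = 0.0355
|0.0000 − 0.0355| = 0.035

0.035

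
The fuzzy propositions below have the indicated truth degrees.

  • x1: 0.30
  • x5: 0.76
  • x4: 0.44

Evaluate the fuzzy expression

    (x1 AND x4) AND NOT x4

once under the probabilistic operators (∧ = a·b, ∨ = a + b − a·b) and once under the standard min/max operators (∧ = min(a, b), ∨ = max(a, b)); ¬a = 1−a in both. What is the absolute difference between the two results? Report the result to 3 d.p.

Under probabilistic:
  x1 AND x4 = a·b on (0.3000, 0.4400) = 0.1320
  NOT x4 = 1 − 0.4400 = 0.5600
  (x1 AND x4) AND NOT x4 = a·b on (0.1320, 0.5600) = 0.0739
  → value = 0.0739
Under standard min/max:
  x1 AND x4 = min(a, b) on (0.30, 0.44) = 0.30
  NOT x4 = 1 − 0.44 = 0.56
  (x1 AND x4) AND NOT x4 = min(a, b) on (0.30, 0.56) = 0.30
  → value = 0.3000
|0.0739 − 0.3000| = 0.226

0.226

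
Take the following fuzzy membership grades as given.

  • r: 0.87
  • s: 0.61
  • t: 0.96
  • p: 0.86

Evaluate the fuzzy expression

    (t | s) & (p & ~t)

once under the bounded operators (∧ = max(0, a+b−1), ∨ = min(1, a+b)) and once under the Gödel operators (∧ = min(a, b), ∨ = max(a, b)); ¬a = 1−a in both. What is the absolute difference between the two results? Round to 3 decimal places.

0.040

Under bounded:
  t | s = min(1, a+b) on (0.96, 0.61) = 1.00
  ~t = 1 − 0.96 = 0.04
  p & ~t = max(0, a+b−1) on (0.86, 0.04) = 0.00
  (t | s) & (p & ~t) = max(0, a+b−1) on (1.00, 0.00) = 0.00
  → value = 0.0000
Under Gödel:
  t | s = max(a, b) on (0.96, 0.61) = 0.96
  ~t = 1 − 0.96 = 0.04
  p & ~t = min(a, b) on (0.86, 0.04) = 0.04
  (t | s) & (p & ~t) = min(a, b) on (0.96, 0.04) = 0.04
  → value = 0.0400
|0.0000 − 0.0400| = 0.040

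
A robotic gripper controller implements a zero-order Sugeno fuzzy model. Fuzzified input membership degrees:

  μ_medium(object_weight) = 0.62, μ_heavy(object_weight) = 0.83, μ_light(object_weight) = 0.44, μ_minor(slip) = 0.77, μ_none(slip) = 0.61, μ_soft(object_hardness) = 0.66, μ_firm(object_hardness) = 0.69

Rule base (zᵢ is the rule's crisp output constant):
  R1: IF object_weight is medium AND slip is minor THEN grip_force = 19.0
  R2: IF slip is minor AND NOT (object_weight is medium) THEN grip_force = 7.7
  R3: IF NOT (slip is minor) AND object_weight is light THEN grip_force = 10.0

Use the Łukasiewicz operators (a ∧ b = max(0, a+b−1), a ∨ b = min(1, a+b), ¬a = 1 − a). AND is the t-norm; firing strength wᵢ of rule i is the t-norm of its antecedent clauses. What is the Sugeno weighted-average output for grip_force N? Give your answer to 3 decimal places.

15.861

R1 (z=19.0): medium=0.62, minor=0.77; AND[max(0, a+b−1)] → w = 0.39
R2 (z=7.7): minor=0.77, ¬medium=1−0.62=0.38; AND[max(0, a+b−1)] → w = 0.15
R3 (z=10.0): ¬minor=1−0.77=0.23, light=0.44; AND[max(0, a+b−1)] → w = 0.00
Weighted average = (0.39·19.0 + 0.15·7.7 + 0.00·10.0) / (0.39 + 0.15 + 0.00)
  = 8.5650 / 0.5400 = 15.861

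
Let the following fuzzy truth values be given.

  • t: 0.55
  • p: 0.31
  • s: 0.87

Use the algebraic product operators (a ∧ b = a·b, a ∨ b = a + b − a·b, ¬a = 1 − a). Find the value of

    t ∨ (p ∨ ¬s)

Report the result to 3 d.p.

0.730

¬s = 1 − 0.8700 = 0.1300
p ∨ ¬s = a + b − a·b on (0.3100, 0.1300) = 0.3997
t ∨ (p ∨ ¬s) = a + b − a·b on (0.5500, 0.3997) = 0.7299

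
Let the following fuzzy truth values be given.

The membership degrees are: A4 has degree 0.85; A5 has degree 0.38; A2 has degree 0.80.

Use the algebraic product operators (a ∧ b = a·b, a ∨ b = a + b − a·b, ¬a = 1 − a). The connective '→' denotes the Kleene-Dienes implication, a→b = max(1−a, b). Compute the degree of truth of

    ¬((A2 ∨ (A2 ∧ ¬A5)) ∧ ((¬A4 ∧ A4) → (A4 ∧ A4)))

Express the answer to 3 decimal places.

0.215

¬A5 = 1 − 0.3800 = 0.6200
A2 ∧ ¬A5 = a·b on (0.8000, 0.6200) = 0.4960
A2 ∨ (A2 ∧ ¬A5) = a + b − a·b on (0.8000, 0.4960) = 0.8992
¬A4 = 1 − 0.8500 = 0.1500
¬A4 ∧ A4 = a·b on (0.1500, 0.8500) = 0.1275
A4 ∧ A4 = a·b on (0.8500, 0.8500) = 0.7225
(¬A4 ∧ A4) → (A4 ∧ A4)  [Kleene-Dienes: max(1−a, b)] with a=0.1275, b=0.7225 → 0.8725
(A2 ∨ (A2 ∧ ¬A5)) ∧ ((¬A4 ∧ A4) → (A4 ∧ A4)) = a·b on (0.8992, 0.8725) = 0.7846
¬((A2 ∨ (A2 ∧ ¬A5)) ∧ ((¬A4 ∧ A4) → (A4 ∧ A4))) = 1 − 0.7846 = 0.2154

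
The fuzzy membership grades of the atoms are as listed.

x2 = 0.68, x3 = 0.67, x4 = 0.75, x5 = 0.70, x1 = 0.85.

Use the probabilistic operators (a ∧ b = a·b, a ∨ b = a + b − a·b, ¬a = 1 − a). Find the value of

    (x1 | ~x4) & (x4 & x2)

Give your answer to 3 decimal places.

0.453

~x4 = 1 − 0.7500 = 0.2500
x1 | ~x4 = a + b − a·b on (0.8500, 0.2500) = 0.8875
x4 & x2 = a·b on (0.7500, 0.6800) = 0.5100
(x1 | ~x4) & (x4 & x2) = a·b on (0.8875, 0.5100) = 0.4526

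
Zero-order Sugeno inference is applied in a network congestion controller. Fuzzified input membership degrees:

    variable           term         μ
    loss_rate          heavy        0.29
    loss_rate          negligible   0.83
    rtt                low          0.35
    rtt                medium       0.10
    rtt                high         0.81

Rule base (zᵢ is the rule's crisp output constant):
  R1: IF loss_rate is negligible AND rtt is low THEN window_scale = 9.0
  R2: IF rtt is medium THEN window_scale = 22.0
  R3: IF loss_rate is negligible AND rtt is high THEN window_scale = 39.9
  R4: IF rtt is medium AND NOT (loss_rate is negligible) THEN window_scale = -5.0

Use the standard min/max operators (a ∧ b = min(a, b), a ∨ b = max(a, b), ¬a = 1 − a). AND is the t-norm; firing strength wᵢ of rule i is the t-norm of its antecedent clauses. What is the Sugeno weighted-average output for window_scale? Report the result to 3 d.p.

R1 (z=9.0): negligible=0.83, low=0.35; AND[min(a, b)] → w = 0.35
R2 (z=22.0): medium=0.10 → w = 0.10
R3 (z=39.9): negligible=0.83, high=0.81; AND[min(a, b)] → w = 0.81
R4 (z=-5.0): medium=0.10, ¬negligible=1−0.83=0.17; AND[min(a, b)] → w = 0.10
Weighted average = (0.35·9.0 + 0.10·22.0 + 0.81·39.9 + 0.10·-5.0) / (0.35 + 0.10 + 0.81 + 0.10)
  = 37.1690 / 1.3600 = 27.330

27.330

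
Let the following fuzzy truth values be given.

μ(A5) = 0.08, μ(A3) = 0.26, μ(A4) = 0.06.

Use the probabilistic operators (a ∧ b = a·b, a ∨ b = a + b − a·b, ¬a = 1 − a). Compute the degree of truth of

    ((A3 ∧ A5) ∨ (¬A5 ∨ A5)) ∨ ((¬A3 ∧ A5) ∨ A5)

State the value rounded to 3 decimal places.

A3 ∧ A5 = a·b on (0.2600, 0.0800) = 0.0208
¬A5 = 1 − 0.0800 = 0.9200
¬A5 ∨ A5 = a + b − a·b on (0.9200, 0.0800) = 0.9264
(A3 ∧ A5) ∨ (¬A5 ∨ A5) = a + b − a·b on (0.0208, 0.9264) = 0.9279
¬A3 = 1 − 0.2600 = 0.7400
¬A3 ∧ A5 = a·b on (0.7400, 0.0800) = 0.0592
(¬A3 ∧ A5) ∨ A5 = a + b − a·b on (0.0592, 0.0800) = 0.1345
((A3 ∧ A5) ∨ (¬A5 ∨ A5)) ∨ ((¬A3 ∧ A5) ∨ A5) = a + b − a·b on (0.9279, 0.1345) = 0.9376

0.938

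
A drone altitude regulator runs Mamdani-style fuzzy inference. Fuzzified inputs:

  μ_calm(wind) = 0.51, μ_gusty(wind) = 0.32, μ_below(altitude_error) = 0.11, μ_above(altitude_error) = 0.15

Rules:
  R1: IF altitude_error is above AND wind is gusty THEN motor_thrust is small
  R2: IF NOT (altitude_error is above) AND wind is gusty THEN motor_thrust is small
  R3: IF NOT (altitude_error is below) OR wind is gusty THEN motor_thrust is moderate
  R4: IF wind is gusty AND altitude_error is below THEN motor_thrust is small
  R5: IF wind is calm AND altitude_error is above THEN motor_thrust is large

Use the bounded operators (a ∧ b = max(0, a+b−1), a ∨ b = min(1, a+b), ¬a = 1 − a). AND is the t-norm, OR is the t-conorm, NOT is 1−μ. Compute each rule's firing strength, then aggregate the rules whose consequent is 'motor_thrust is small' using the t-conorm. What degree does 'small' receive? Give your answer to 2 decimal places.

R1: above=0.15, gusty=0.32; AND[max(0, a+b−1)] → w = 0.00
R2: ¬above=1−0.15=0.85, gusty=0.32; AND[max(0, a+b−1)] → w = 0.17
R3: ¬below=1−0.11=0.89, gusty=0.32; OR[min(1, a+b)] → w = 1.00
R4: gusty=0.32, below=0.11; AND[max(0, a+b−1)] → w = 0.00
R5: calm=0.51, above=0.15; AND[max(0, a+b−1)] → w = 0.00
Rules with consequent 'small': {R1, R2, R4} → strengths 0.00, 0.17, 0.00
Aggregate via t-conorm [min(1, a+b)]: 0.17

0.17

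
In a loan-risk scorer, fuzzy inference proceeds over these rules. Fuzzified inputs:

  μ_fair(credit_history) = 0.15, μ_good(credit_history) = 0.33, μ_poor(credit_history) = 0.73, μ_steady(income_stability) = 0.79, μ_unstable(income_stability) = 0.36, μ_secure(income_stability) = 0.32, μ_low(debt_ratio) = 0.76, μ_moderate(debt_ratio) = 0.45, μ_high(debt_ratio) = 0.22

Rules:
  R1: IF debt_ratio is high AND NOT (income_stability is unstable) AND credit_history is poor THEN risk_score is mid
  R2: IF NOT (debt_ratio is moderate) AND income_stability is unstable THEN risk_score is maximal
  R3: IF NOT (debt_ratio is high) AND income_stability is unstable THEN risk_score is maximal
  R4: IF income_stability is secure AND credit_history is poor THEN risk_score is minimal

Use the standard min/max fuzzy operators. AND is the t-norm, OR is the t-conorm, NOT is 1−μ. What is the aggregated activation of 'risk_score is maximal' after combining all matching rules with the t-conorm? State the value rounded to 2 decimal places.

R1: high=0.22, ¬unstable=1−0.36=0.64, poor=0.73; AND[min(a, b)] → w = 0.22
R2: ¬moderate=1−0.45=0.55, unstable=0.36; AND[min(a, b)] → w = 0.36
R3: ¬high=1−0.22=0.78, unstable=0.36; AND[min(a, b)] → w = 0.36
R4: secure=0.32, poor=0.73; AND[min(a, b)] → w = 0.32
Rules with consequent 'maximal': {R2, R3} → strengths 0.36, 0.36
Aggregate via t-conorm [max(a, b)]: 0.36

0.36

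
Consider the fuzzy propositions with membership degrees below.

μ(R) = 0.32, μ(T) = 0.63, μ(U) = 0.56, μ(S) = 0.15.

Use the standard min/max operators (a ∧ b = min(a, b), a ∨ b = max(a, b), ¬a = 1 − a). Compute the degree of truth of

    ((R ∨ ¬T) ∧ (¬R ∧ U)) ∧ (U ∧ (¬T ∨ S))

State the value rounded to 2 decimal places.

0.37

¬T = 1 − 0.63 = 0.37
R ∨ ¬T = max(a, b) on (0.32, 0.37) = 0.37
¬R = 1 − 0.32 = 0.68
¬R ∧ U = min(a, b) on (0.68, 0.56) = 0.56
(R ∨ ¬T) ∧ (¬R ∧ U) = min(a, b) on (0.37, 0.56) = 0.37
¬T = 1 − 0.63 = 0.37
¬T ∨ S = max(a, b) on (0.37, 0.15) = 0.37
U ∧ (¬T ∨ S) = min(a, b) on (0.56, 0.37) = 0.37
((R ∨ ¬T) ∧ (¬R ∧ U)) ∧ (U ∧ (¬T ∨ S)) = min(a, b) on (0.37, 0.37) = 0.37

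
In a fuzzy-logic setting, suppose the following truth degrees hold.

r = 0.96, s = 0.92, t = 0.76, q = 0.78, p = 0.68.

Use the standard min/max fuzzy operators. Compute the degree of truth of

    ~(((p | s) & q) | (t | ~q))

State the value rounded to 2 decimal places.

0.22

p | s = max(a, b) on (0.68, 0.92) = 0.92
(p | s) & q = min(a, b) on (0.92, 0.78) = 0.78
~q = 1 − 0.78 = 0.22
t | ~q = max(a, b) on (0.76, 0.22) = 0.76
((p | s) & q) | (t | ~q) = max(a, b) on (0.78, 0.76) = 0.78
~(((p | s) & q) | (t | ~q)) = 1 − 0.78 = 0.22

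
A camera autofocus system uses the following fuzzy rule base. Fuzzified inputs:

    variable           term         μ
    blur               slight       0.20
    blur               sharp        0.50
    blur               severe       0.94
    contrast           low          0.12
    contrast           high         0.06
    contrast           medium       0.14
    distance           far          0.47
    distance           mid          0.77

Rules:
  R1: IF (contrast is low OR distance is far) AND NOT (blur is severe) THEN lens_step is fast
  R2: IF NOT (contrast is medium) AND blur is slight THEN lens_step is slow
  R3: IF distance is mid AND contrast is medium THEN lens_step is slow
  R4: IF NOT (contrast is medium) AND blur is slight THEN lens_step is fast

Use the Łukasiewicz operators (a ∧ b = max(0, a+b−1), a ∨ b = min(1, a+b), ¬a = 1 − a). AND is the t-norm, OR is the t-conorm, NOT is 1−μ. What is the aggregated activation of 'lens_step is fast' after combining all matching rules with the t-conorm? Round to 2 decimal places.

0.06

R1: (low=0.12 OR far=0.47) = 0.59; AND[max(0, a+b−1)] with ¬severe=1−0.94=0.06 → w = 0.00
R2: ¬medium=1−0.14=0.86, slight=0.20; AND[max(0, a+b−1)] → w = 0.06
R3: mid=0.77, medium=0.14; AND[max(0, a+b−1)] → w = 0.00
R4: ¬medium=1−0.14=0.86, slight=0.20; AND[max(0, a+b−1)] → w = 0.06
Rules with consequent 'fast': {R1, R4} → strengths 0.00, 0.06
Aggregate via t-conorm [min(1, a+b)]: 0.06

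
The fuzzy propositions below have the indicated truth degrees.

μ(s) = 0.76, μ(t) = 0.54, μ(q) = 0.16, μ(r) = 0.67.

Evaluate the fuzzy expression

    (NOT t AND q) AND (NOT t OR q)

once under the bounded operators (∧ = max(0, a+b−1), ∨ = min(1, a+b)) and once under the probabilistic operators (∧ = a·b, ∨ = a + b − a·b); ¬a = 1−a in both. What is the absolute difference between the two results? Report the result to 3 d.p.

0.040

Under bounded:
  NOT t = 1 − 0.54 = 0.46
  NOT t AND q = max(0, a+b−1) on (0.46, 0.16) = 0.00
  NOT t = 1 − 0.54 = 0.46
  NOT t OR q = min(1, a+b) on (0.46, 0.16) = 0.62
  (NOT t AND q) AND (NOT t OR q) = max(0, a+b−1) on (0.00, 0.62) = 0.00
  → value = 0.0000
Under probabilistic:
  NOT t = 1 − 0.5400 = 0.4600
  NOT t AND q = a·b on (0.4600, 0.1600) = 0.0736
  NOT t = 1 − 0.5400 = 0.4600
  NOT t OR q = a + b − a·b on (0.4600, 0.1600) = 0.5464
  (NOT t AND q) AND (NOT t OR q) = a·b on (0.0736, 0.5464) = 0.0402
  → value = 0.0402
|0.0000 − 0.0402| = 0.040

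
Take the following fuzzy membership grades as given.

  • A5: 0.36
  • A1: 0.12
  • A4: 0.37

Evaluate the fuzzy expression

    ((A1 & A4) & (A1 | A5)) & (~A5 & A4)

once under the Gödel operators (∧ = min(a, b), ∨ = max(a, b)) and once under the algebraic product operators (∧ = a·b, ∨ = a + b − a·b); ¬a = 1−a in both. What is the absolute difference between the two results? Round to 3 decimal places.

0.115

Under Gödel:
  A1 & A4 = min(a, b) on (0.12, 0.37) = 0.12
  A1 | A5 = max(a, b) on (0.12, 0.36) = 0.36
  (A1 & A4) & (A1 | A5) = min(a, b) on (0.12, 0.36) = 0.12
  ~A5 = 1 − 0.36 = 0.64
  ~A5 & A4 = min(a, b) on (0.64, 0.37) = 0.37
  ((A1 & A4) & (A1 | A5)) & (~A5 & A4) = min(a, b) on (0.12, 0.37) = 0.12
  → value = 0.1200
Under algebraic product:
  A1 & A4 = a·b on (0.1200, 0.3700) = 0.0444
  A1 | A5 = a + b − a·b on (0.1200, 0.3600) = 0.4368
  (A1 & A4) & (A1 | A5) = a·b on (0.0444, 0.4368) = 0.0194
  ~A5 = 1 − 0.3600 = 0.6400
  ~A5 & A4 = a·b on (0.6400, 0.3700) = 0.2368
  ((A1 & A4) & (A1 | A5)) & (~A5 & A4) = a·b on (0.0194, 0.2368) = 0.0046
  → value = 0.0046
|0.1200 − 0.0046| = 0.115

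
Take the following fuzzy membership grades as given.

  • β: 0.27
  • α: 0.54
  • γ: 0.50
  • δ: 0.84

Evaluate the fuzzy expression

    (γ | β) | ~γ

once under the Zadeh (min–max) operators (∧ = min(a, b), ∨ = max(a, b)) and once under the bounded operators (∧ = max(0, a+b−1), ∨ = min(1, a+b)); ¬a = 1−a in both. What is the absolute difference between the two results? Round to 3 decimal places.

0.500

Under Zadeh (min–max):
  γ | β = max(a, b) on (0.50, 0.27) = 0.50
  ~γ = 1 − 0.50 = 0.50
  (γ | β) | ~γ = max(a, b) on (0.50, 0.50) = 0.50
  → value = 0.5000
Under bounded:
  γ | β = min(1, a+b) on (0.50, 0.27) = 0.77
  ~γ = 1 − 0.50 = 0.50
  (γ | β) | ~γ = min(1, a+b) on (0.77, 0.50) = 1.00
  → value = 1.0000
|0.5000 − 1.0000| = 0.500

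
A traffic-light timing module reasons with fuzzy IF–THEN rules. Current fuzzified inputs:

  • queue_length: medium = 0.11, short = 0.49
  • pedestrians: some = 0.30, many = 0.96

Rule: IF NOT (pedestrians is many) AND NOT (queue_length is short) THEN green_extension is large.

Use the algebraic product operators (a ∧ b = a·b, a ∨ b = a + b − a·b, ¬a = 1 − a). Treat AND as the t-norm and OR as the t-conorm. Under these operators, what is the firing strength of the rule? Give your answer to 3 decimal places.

firing strength: ¬many=1−0.96=0.04, ¬short=1−0.49=0.51; AND[a·b] → w = 0.0204

0.020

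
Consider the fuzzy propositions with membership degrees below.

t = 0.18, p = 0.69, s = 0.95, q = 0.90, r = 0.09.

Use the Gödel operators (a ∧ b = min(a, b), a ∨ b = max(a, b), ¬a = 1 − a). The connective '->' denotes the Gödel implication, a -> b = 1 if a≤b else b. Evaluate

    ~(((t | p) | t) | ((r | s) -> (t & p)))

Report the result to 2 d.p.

0.31

t | p = max(a, b) on (0.18, 0.69) = 0.69
(t | p) | t = max(a, b) on (0.69, 0.18) = 0.69
r | s = max(a, b) on (0.09, 0.95) = 0.95
t & p = min(a, b) on (0.18, 0.69) = 0.18
(r | s) -> (t & p)  [Gödel: 1 if a≤b else b] with a=0.95, b=0.18 → 0.18
((t | p) | t) | ((r | s) -> (t & p)) = max(a, b) on (0.69, 0.18) = 0.69
~(((t | p) | t) | ((r | s) -> (t & p))) = 1 − 0.69 = 0.31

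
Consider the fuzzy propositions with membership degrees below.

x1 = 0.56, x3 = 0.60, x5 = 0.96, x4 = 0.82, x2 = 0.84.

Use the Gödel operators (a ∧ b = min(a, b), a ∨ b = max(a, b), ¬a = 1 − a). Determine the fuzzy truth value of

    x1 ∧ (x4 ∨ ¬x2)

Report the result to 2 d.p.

0.56

¬x2 = 1 − 0.84 = 0.16
x4 ∨ ¬x2 = max(a, b) on (0.82, 0.16) = 0.82
x1 ∧ (x4 ∨ ¬x2) = min(a, b) on (0.56, 0.82) = 0.56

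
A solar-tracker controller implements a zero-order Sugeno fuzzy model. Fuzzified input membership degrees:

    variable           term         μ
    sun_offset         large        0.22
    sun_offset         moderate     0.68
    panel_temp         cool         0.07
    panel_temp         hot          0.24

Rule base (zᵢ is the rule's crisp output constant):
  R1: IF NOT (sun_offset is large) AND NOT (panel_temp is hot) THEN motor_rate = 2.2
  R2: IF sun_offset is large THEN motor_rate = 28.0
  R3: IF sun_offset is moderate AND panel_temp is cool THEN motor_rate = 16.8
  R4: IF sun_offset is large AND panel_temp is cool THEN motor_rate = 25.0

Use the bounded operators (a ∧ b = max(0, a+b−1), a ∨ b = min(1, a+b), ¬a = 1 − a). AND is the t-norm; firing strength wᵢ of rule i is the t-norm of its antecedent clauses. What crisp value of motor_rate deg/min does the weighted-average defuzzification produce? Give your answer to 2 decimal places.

R1 (z=2.2): ¬large=1−0.22=0.78, ¬hot=1−0.24=0.76; AND[max(0, a+b−1)] → w = 0.54
R2 (z=28.0): large=0.22 → w = 0.22
R3 (z=16.8): moderate=0.68, cool=0.07; AND[max(0, a+b−1)] → w = 0.00
R4 (z=25.0): large=0.22, cool=0.07; AND[max(0, a+b−1)] → w = 0.00
Weighted average = (0.54·2.2 + 0.22·28.0 + 0.00·16.8 + 0.00·25.0) / (0.54 + 0.22 + 0.00 + 0.00)
  = 7.3480 / 0.7600 = 9.67

9.67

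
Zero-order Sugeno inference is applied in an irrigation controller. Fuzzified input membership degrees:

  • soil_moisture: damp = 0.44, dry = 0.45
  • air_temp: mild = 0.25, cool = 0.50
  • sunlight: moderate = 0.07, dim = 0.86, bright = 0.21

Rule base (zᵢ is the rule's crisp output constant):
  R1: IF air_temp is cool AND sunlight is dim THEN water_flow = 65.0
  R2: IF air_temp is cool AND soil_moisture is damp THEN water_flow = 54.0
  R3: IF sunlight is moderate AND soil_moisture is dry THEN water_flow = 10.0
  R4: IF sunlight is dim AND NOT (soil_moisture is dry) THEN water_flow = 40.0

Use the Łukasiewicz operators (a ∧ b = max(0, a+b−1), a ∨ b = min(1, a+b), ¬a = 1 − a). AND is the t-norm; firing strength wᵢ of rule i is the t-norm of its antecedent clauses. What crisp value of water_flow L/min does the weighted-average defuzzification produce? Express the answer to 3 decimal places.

51.688

R1 (z=65.0): cool=0.50, dim=0.86; AND[max(0, a+b−1)] → w = 0.36
R2 (z=54.0): cool=0.50, damp=0.44; AND[max(0, a+b−1)] → w = 0.00
R3 (z=10.0): moderate=0.07, dry=0.45; AND[max(0, a+b−1)] → w = 0.00
R4 (z=40.0): dim=0.86, ¬dry=1−0.45=0.55; AND[max(0, a+b−1)] → w = 0.41
Weighted average = (0.36·65.0 + 0.00·54.0 + 0.00·10.0 + 0.41·40.0) / (0.36 + 0.00 + 0.00 + 0.41)
  = 39.8000 / 0.7700 = 51.688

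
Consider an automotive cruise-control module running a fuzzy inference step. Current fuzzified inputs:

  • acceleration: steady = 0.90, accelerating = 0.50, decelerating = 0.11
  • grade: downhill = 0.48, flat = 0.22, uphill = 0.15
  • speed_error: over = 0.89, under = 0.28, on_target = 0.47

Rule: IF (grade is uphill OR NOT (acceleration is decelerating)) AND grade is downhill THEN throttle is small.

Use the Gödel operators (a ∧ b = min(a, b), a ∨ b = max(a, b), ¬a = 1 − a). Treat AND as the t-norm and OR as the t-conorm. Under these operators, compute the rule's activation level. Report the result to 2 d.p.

firing strength: (uphill=0.15 OR ¬decelerating=1−0.11=0.89) = 0.89; AND[min(a, b)] with downhill=0.48 → w = 0.48

0.48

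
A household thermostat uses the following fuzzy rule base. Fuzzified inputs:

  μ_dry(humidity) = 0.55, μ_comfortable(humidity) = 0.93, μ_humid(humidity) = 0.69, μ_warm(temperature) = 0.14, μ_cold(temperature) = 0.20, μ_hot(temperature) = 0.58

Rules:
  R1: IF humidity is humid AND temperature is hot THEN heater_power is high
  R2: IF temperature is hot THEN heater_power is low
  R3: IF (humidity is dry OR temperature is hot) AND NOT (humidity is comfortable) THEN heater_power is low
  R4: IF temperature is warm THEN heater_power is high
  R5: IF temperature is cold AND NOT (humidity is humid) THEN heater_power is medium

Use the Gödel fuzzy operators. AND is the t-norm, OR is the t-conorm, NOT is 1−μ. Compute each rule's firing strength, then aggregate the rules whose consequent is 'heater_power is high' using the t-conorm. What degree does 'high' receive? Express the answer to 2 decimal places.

0.58

R1: humid=0.69, hot=0.58; AND[min(a, b)] → w = 0.58
R2: hot=0.58 → w = 0.58
R3: (dry=0.55 OR hot=0.58) = 0.58; AND[min(a, b)] with ¬comfortable=1−0.93=0.07 → w = 0.07
R4: warm=0.14 → w = 0.14
R5: cold=0.20, ¬humid=1−0.69=0.31; AND[min(a, b)] → w = 0.20
Rules with consequent 'high': {R1, R4} → strengths 0.58, 0.14
Aggregate via t-conorm [max(a, b)]: 0.58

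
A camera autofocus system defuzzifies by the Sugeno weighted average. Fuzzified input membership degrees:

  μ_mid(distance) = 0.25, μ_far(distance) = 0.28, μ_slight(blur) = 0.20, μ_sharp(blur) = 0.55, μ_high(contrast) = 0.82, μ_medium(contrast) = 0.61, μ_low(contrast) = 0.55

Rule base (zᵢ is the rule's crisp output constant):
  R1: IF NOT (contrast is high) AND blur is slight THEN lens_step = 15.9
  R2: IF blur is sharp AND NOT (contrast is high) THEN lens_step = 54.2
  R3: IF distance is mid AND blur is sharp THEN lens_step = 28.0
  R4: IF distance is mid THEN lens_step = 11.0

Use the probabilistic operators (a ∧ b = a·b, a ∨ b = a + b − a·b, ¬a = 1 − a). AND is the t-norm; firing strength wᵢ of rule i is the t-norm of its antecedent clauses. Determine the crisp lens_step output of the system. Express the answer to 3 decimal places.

R1 (z=15.9): ¬high=1−0.82=0.18, slight=0.20; AND[a·b] → w = 0.0360
R2 (z=54.2): sharp=0.55, ¬high=1−0.82=0.18; AND[a·b] → w = 0.0990
R3 (z=28.0): mid=0.25, sharp=0.55; AND[a·b] → w = 0.1375
R4 (z=11.0): mid=0.25 → w = 0.2500
Weighted average = (0.0360·15.9 + 0.0990·54.2 + 0.1375·28.0 + 0.2500·11.0) / (0.0360 + 0.0990 + 0.1375 + 0.2500)
  = 12.5382 / 0.5225 = 23.997

23.997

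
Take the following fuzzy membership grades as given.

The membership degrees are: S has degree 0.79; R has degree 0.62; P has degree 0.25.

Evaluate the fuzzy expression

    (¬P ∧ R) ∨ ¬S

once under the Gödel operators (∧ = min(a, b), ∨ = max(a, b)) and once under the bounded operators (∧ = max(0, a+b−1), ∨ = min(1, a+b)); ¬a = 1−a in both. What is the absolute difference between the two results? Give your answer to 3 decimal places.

0.040

Under Gödel:
  ¬P = 1 − 0.25 = 0.75
  ¬P ∧ R = min(a, b) on (0.75, 0.62) = 0.62
  ¬S = 1 − 0.79 = 0.21
  (¬P ∧ R) ∨ ¬S = max(a, b) on (0.62, 0.21) = 0.62
  → value = 0.6200
Under bounded:
  ¬P = 1 − 0.25 = 0.75
  ¬P ∧ R = max(0, a+b−1) on (0.75, 0.62) = 0.37
  ¬S = 1 − 0.79 = 0.21
  (¬P ∧ R) ∨ ¬S = min(1, a+b) on (0.37, 0.21) = 0.58
  → value = 0.5800
|0.6200 − 0.5800| = 0.040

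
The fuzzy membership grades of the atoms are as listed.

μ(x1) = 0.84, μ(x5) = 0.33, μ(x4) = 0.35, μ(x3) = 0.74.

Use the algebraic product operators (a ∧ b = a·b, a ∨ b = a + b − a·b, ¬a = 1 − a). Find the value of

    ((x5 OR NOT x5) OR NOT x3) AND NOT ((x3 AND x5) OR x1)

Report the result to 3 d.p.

NOT x5 = 1 − 0.3300 = 0.6700
x5 OR NOT x5 = a + b − a·b on (0.3300, 0.6700) = 0.7789
NOT x3 = 1 − 0.7400 = 0.2600
(x5 OR NOT x5) OR NOT x3 = a + b − a·b on (0.7789, 0.2600) = 0.8364
x3 AND x5 = a·b on (0.7400, 0.3300) = 0.2442
(x3 AND x5) OR x1 = a + b − a·b on (0.2442, 0.8400) = 0.8791
NOT ((x3 AND x5) OR x1) = 1 − 0.8791 = 0.1209
((x5 OR NOT x5) OR NOT x3) AND NOT ((x3 AND x5) OR x1) = a·b on (0.8364, 0.1209) = 0.1011

0.101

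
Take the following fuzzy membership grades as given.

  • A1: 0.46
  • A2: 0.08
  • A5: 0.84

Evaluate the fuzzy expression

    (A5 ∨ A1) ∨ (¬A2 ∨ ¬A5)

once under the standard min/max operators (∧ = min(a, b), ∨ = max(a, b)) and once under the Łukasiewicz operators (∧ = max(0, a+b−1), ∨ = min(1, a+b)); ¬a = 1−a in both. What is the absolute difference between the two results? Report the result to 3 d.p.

Under standard min/max:
  A5 ∨ A1 = max(a, b) on (0.84, 0.46) = 0.84
  ¬A2 = 1 − 0.08 = 0.92
  ¬A5 = 1 − 0.84 = 0.16
  ¬A2 ∨ ¬A5 = max(a, b) on (0.92, 0.16) = 0.92
  (A5 ∨ A1) ∨ (¬A2 ∨ ¬A5) = max(a, b) on (0.84, 0.92) = 0.92
  → value = 0.9200
Under Łukasiewicz:
  A5 ∨ A1 = min(1, a+b) on (0.84, 0.46) = 1.00
  ¬A2 = 1 − 0.08 = 0.92
  ¬A5 = 1 − 0.84 = 0.16
  ¬A2 ∨ ¬A5 = min(1, a+b) on (0.92, 0.16) = 1.00
  (A5 ∨ A1) ∨ (¬A2 ∨ ¬A5) = min(1, a+b) on (1.00, 1.00) = 1.00
  → value = 1.0000
|0.9200 − 1.0000| = 0.080

0.080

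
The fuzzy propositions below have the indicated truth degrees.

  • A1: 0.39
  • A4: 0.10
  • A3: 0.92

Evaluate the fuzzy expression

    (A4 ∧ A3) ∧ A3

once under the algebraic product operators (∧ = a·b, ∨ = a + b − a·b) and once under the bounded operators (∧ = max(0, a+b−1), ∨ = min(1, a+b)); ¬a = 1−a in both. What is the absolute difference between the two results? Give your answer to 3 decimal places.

Under algebraic product:
  A4 ∧ A3 = a·b on (0.1000, 0.9200) = 0.0920
  (A4 ∧ A3) ∧ A3 = a·b on (0.0920, 0.9200) = 0.0846
  → value = 0.0846
Under bounded:
  A4 ∧ A3 = max(0, a+b−1) on (0.10, 0.92) = 0.02
  (A4 ∧ A3) ∧ A3 = max(0, a+b−1) on (0.02, 0.92) = 0.00
  → value = 0.0000
|0.0846 − 0.0000| = 0.085

0.085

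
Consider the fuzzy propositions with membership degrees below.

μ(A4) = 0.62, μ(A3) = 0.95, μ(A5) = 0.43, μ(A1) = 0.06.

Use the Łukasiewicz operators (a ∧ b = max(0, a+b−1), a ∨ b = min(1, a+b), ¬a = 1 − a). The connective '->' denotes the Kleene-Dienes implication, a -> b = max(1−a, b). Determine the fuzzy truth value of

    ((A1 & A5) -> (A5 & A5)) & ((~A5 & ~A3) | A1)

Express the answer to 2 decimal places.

A1 & A5 = max(0, a+b−1) on (0.06, 0.43) = 0.00
A5 & A5 = max(0, a+b−1) on (0.43, 0.43) = 0.00
(A1 & A5) -> (A5 & A5)  [Kleene-Dienes: max(1−a, b)] with a=0.00, b=0.00 → 1.00
~A5 = 1 − 0.43 = 0.57
~A3 = 1 − 0.95 = 0.05
~A5 & ~A3 = max(0, a+b−1) on (0.57, 0.05) = 0.00
(~A5 & ~A3) | A1 = min(1, a+b) on (0.00, 0.06) = 0.06
((A1 & A5) -> (A5 & A5)) & ((~A5 & ~A3) | A1) = max(0, a+b−1) on (1.00, 0.06) = 0.06

0.06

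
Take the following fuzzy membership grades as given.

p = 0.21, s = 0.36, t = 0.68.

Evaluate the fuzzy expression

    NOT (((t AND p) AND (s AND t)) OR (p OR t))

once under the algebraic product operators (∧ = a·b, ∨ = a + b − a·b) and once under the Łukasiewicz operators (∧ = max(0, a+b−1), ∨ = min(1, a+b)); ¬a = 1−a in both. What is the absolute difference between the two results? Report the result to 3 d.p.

0.134

Under algebraic product:
  t AND p = a·b on (0.6800, 0.2100) = 0.1428
  s AND t = a·b on (0.3600, 0.6800) = 0.2448
  (t AND p) AND (s AND t) = a·b on (0.1428, 0.2448) = 0.0350
  p OR t = a + b − a·b on (0.2100, 0.6800) = 0.7472
  ((t AND p) AND (s AND t)) OR (p OR t) = a + b − a·b on (0.0350, 0.7472) = 0.7560
  NOT (((t AND p) AND (s AND t)) OR (p OR t)) = 1 − 0.7560 = 0.2440
  → value = 0.2440
Under Łukasiewicz:
  t AND p = max(0, a+b−1) on (0.68, 0.21) = 0.00
  s AND t = max(0, a+b−1) on (0.36, 0.68) = 0.04
  (t AND p) AND (s AND t) = max(0, a+b−1) on (0.00, 0.04) = 0.00
  p OR t = min(1, a+b) on (0.21, 0.68) = 0.89
  ((t AND p) AND (s AND t)) OR (p OR t) = min(1, a+b) on (0.00, 0.89) = 0.89
  NOT (((t AND p) AND (s AND t)) OR (p OR t)) = 1 − 0.89 = 0.11
  → value = 0.1100
|0.2440 − 0.1100| = 0.134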